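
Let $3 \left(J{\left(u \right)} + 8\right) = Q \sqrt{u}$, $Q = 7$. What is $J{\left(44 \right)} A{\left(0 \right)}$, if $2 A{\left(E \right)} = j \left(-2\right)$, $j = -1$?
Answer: $-8 + \frac{14 \sqrt{11}}{3} \approx 7.4776$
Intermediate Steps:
$A{\left(E \right)} = 1$ ($A{\left(E \right)} = \frac{\left(-1\right) \left(-2\right)}{2} = \frac{1}{2} \cdot 2 = 1$)
$J{\left(u \right)} = -8 + \frac{7 \sqrt{u}}{3}$
$J{\left(44 \right)} A{\left(0 \right)} = \left(-8 + \frac{7 \sqrt{44}}{3}\right) 1 = \left(-8 + \frac{7 \cdot 2 \sqrt{11}}{3}\right) 1 = \left(-8 + \frac{14 \sqrt{11}}{3}\right) 1 = -8 + \frac{14 \sqrt{11}}{3}$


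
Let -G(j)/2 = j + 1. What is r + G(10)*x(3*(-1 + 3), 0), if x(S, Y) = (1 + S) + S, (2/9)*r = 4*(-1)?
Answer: -304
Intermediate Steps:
G(j) = -2 - 2*j (G(j) = -2*(j + 1) = -2*(1 + j) = -2 - 2*j)
r = -18 (r = 9*(4*(-1))/2 = (9/2)*(-4) = -18)
x(S, Y) = 1 + 2*S
r + G(10)*x(3*(-1 + 3), 0) = -18 + (-2 - 2*10)*(1 + 2*(3*(-1 + 3))) = -18 + (-2 - 20)*(1 + 2*(3*2)) = -18 - 22*(1 + 2*6) = -18 - 22*(1 + 12) = -18 - 22*13 = -18 - 286 = -304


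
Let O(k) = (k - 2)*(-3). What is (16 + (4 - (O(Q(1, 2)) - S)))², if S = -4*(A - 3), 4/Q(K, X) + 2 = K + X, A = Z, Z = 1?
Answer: 1156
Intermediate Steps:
A = 1
Q(K, X) = 4/(-2 + K + X) (Q(K, X) = 4/(-2 + (K + X)) = 4/(-2 + K + X))
S = 8 (S = -4*(1 - 3) = -4*(-2) = 8)
O(k) = 6 - 3*k (O(k) = (-2 + k)*(-3) = 6 - 3*k)
(16 + (4 - (O(Q(1, 2)) - S)))² = (16 + (4 - ((6 - 12/(-2 + 1 + 2)) - 1*8)))² = (16 + (4 - ((6 - 12/1) - 8)))² = (16 + (4 - ((6 - 12) - 8)))² = (16 + (4 - (-6 - 8)))² = (16 + (4 - 1*(-14)))² = (16 + (4 + 14))² = (16 + 18)² = 34² = 1156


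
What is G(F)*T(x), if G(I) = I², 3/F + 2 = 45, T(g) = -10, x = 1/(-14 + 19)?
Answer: -90/1849 ≈ -0.048675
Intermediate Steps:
x = ⅕ (x = 1/5 = ⅕ ≈ 0.20000)
F = 3/43 (F = 3/(-2 + 45) = 3/43 ≈ 0.069767)
G(F)*T(x) = (3/43)²*(-10) = (9/1849)*(-10) = -90/1849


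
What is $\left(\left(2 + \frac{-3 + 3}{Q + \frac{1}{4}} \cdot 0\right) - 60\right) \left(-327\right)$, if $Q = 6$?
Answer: $18966$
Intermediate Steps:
$\left(\left(2 + \frac{-3 + 3}{Q + \frac{1}{4}} \cdot 0\right) - 60\right) \left(-327\right) = \left(\left(2 + \frac{-3 + 3}{6 + \frac{1}{4}} \cdot 0\right) - 60\right) \left(-327\right) = \left(\left(2 + \frac{0}{6 + \frac{1}{4}} \cdot 0\right) - 60\right) \left(-327\right) = \left(\left(2 + \frac{0}{\frac{25}{4}} \cdot 0\right) - 60\right) \left(-327\right) = \left(\left(2 + 0 \cdot \frac{4}{25} \cdot 0\right) - 60\right) \left(-327\right) = \left(\left(2 + 0 \cdot 0\right) - 60\right) \left(-327\right) = \left(\left(2 + 0\right) - 60\right) \left(-327\right) = \left(2 - 60\right) \left(-327\right) = \left(-58\right) \left(-327\right) = 18966$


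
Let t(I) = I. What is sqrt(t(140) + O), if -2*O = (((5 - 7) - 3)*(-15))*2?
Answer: sqrt(65) ≈ 8.0623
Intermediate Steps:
O = -75 (O = -((5 - 7) - 3)*(-15)*2/2 = -(-2 - 3)*(-15)*2/2 = -(-5*(-15))*2/2 = -75*2/2 = -1/2*150 = -75)
sqrt(t(140) + O) = sqrt(140 - 75) = sqrt(65)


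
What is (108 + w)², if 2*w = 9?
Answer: 50625/4 ≈ 12656.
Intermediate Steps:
w = 9/2 (w = (½)*9 = 9/2 ≈ 4.5000)
(108 + w)² = (108 + 9/2)² = (225/2)² = 50625/4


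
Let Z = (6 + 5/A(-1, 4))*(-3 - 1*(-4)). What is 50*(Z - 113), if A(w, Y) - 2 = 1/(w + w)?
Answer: -15550/3 ≈ -5183.3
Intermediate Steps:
A(w, Y) = 2 + 1/(2*w) (A(w, Y) = 2 + 1/(w + w) = 2 + 1/(2*w))
Z = 28/3 (Z = (6 + 5/(2 + (1/2)/(-1)))*(-3 - 1*(-4)) = (6 + 5/(2 + (1/2)*(-1)))*(-3 + 4) = (6 + 5/(2 - 1/2))*1 = (6 + 5/(3/2))*1 = (6 + 5*(2/3))*1 = (6 + 10/3)*1 = (28/3)*1 = 28/3 ≈ 9.3333)
50*(Z - 113) = 50*(28/3 - 113) = 50*(-311/3) = -15550/3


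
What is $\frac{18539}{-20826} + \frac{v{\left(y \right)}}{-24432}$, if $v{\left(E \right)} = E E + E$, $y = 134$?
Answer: $- \frac{69140599}{42401736} \approx -1.6306$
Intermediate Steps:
$v{\left(E \right)} = E + E^{2}$ ($v{\left(E \right)} = E^{2} + E = E + E^{2}$)
$\frac{18539}{-20826} + \frac{v{\left(y \right)}}{-24432} = \frac{18539}{-20826} + \frac{134 \left(1 + 134\right)}{-24432} = 18539 \left(- \frac{1}{20826}\right) + 134 \cdot 135 \left(- \frac{1}{24432}\right) = - \frac{18539}{20826} + 18090 \left(- \frac{1}{24432}\right) = - \frac{18539}{20826} - \frac{3015}{4072} = - \frac{69140599}{42401736}$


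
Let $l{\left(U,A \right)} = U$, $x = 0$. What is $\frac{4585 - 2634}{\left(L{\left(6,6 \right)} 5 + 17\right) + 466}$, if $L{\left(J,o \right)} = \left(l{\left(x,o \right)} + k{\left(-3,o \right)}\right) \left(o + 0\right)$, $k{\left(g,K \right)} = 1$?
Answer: $\frac{1951}{513} \approx 3.8031$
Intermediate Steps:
$L{\left(J,o \right)} = o$ ($L{\left(J,o \right)} = \left(0 + 1\right) \left(o + 0\right) = 1 o = o$)
$\frac{4585 - 2634}{\left(L{\left(6,6 \right)} 5 + 17\right) + 466} = \frac{4585 - 2634}{\left(6 \cdot 5 + 17\right) + 466} = \frac{1951}{\left(30 + 17\right) + 466} = \frac{1951}{47 + 466} = \frac{1951}{513}$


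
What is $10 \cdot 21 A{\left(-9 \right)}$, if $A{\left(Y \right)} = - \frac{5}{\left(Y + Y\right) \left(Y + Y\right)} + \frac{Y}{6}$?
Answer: $- \frac{17185}{54} \approx -318.24$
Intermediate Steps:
$A{\left(Y \right)} = - \frac{5}{4 Y^{2}} + \frac{Y}{6}$ ($A{\left(Y \right)} = - \frac{5}{2 Y 2 Y} + Y \frac{1}{6} = - \frac{5}{4 Y^{2}} + \frac{Y}{6}$)
$10 \cdot 21 A{\left(-9 \right)} = 10 \cdot 21 \left(- \frac{5}{4 \cdot 81} + \frac{1}{6} \left(-9\right)\right) = 210 \left(\left(- \frac{5}{4}\right) \frac{1}{81} - \frac{3}{2}\right) = 210 \left(- \frac{5}{324} - \frac{3}{2}\right) = 210 \left(- \frac{491}{324}\right) = - \frac{17185}{54}$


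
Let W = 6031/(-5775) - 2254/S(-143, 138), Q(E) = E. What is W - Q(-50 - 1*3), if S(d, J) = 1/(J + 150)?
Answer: -3748552756/5775 ≈ -6.4910e+5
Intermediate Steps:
S(d, J) = 1/(150 + J)
W = -3748858831/5775 (W = 6031/(-5775) - 2254/(1/(150 + 138)) = 6031*(-1/5775) - 2254/(1/288) = -6031/5775 - 2254/1/288 = -6031/5775 - 2254*288 = -6031/5775 - 649152 = -3748858831/5775 ≈ -6.4915e+5)
W - Q(-50 - 1*3) = -3748858831/5775 - (-50 - 1*3) = -3748858831/5775 - (-50 - 3) = -3748858831/5775 - 1*(-53) = -3748858831/5775 + 53 = -3748552756/5775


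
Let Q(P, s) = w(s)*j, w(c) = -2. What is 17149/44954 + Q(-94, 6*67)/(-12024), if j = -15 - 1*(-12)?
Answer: 17160821/45043908 ≈ 0.38098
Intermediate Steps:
j = -3 (j = -15 + 12 = -3)
Q(P, s) = 6 (Q(P, s) = -2*(-3) = 6)
17149/44954 + Q(-94, 6*67)/(-12024) = 17149/44954 + 6/(-12024) = 17149*(1/44954) + 6*(-1/12024) = 17149/44954 - 1/2004 = 17160821/45043908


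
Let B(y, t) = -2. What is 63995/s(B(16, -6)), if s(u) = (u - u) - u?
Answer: 63995/2 ≈ 31998.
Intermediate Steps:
s(u) = -u (s(u) = 0 - u = -u)
63995/s(B(16, -6)) = 63995/((-1*(-2))) = 63995/2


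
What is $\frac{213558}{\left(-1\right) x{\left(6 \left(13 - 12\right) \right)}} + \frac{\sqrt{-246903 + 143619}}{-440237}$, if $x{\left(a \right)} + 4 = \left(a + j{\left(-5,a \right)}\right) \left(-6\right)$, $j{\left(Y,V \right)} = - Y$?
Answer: $\frac{106779}{35} - \frac{6 i \sqrt{2869}}{440237} \approx 3050.8 - 0.00073001 i$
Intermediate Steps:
$x{\left(a \right)} = -34 - 6 a$ ($x{\left(a \right)} = -4 + \left(a - -5\right) \left(-6\right) = -4 + \left(a + 5\right) \left(-6\right) = -4 + \left(5 + a\right) \left(-6\right) = -4 - \left(30 + 6 a\right) = -34 - 6 a$)
$\frac{213558}{\left(-1\right) x{\left(6 \left(13 - 12\right) \right)}} + \frac{\sqrt{-246903 + 143619}}{-440237} = \frac{213558}{\left(-1\right) \left(-34 - 6 \cdot 6 \left(13 - 12\right)\right)} + \frac{\sqrt{-246903 + 143619}}{-440237} = \frac{213558}{\left(-1\right) \left(-34 - 6 \cdot 6 \cdot 1\right)} + \sqrt{-103284} \left(- \frac{1}{440237}\right) = \frac{213558}{\left(-1\right) \left(-34 - 36\right)} + 6 i \sqrt{2869} \left(- \frac{1}{440237}\right) = \frac{213558}{\left(-1\right) \left(-34 - 36\right)} - \frac{6 i \sqrt{2869}}{440237} = \frac{213558}{\left(-1\right) \left(-70\right)} - \frac{6 i \sqrt{2869}}{440237} = \frac{213558}{70} - \frac{6 i \sqrt{2869}}{440237} = 213558 \cdot \frac{1}{70} - \frac{6 i \sqrt{2869}}{440237} = \frac{106779}{35} - \frac{6 i \sqrt{2869}}{440237}$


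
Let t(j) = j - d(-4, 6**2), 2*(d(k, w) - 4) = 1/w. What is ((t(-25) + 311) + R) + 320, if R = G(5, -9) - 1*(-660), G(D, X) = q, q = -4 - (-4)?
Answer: 90863/72 ≈ 1262.0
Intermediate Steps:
q = 0 (q = -4 - 1*(-4) = -4 + 4 = 0)
d(k, w) = 4 + 1/(2*w)
G(D, X) = 0
t(j) = -289/72 + j (t(j) = j - (4 + 1/(2*(6**2))) = j - (4 + (1/2)/36) = j - (4 + (1/2)*(1/36)) = j - (4 + 1/72) = j - 1*289/72 = j - 289/72 = -289/72 + j)
R = 660 (R = 0 - 1*(-660) = 0 + 660 = 660)
((t(-25) + 311) + R) + 320 = (((-289/72 - 25) + 311) + 660) + 320 = ((-2089/72 + 311) + 660) + 320 = (20303/72 + 660) + 320 = 67823/72 + 320 = 90863/72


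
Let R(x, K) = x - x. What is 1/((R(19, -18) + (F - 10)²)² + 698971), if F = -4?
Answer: 1/737387 ≈ 1.3561e-6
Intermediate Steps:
R(x, K) = 0
1/((R(19, -18) + (F - 10)²)² + 698971) = 1/((0 + (-4 - 10)²)² + 698971) = 1/((0 + (-14)²)² + 698971) = 1/((0 + 196)² + 698971) = 1/(196² + 698971) = 1/(38416 + 698971) = 1/737387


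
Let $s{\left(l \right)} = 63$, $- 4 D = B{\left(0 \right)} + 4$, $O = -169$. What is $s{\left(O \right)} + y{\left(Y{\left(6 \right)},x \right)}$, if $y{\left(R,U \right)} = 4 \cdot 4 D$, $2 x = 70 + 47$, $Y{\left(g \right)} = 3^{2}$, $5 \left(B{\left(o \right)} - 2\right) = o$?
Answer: $39$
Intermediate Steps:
$B{\left(o \right)} = 2 + \frac{o}{5}$
$D = - \frac{3}{2}$ ($D = - \frac{\left(2 + \frac{1}{5} \cdot 0\right) + 4}{4} = - \frac{\left(2 + 0\right) + 4}{4} = - \frac{2 + 4}{4} = \left(- \frac{1}{4}\right) 6 = - \frac{3}{2} \approx -1.5$)
$Y{\left(g \right)} = 9$
$x = \frac{117}{2}$ ($x = \frac{70 + 47}{2} = \frac{1}{2} \cdot 117 = \frac{117}{2} \approx 58.5$)
$y{\left(R,U \right)} = -24$ ($y{\left(R,U \right)} = 4 \cdot 4 \left(- \frac{3}{2}\right) = 16 \left(- \frac{3}{2}\right) = -24$)
$s{\left(O \right)} + y{\left(Y{\left(6 \right)},x \right)} = 63 - 24 = 39$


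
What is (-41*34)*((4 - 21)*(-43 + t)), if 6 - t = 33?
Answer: -1658860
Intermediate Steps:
t = -27 (t = 6 - 1*33 = 6 - 33 = -27)
(-41*34)*((4 - 21)*(-43 + t)) = (-41*34)*((4 - 21)*(-43 - 27)) = -(-23698)*(-70) = -1394*1190 = -1658860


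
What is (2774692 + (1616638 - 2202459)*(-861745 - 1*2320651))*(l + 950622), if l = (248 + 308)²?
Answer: 2348588484320082464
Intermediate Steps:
l = 309136 (l = 556² = 309136)
(2774692 + (1616638 - 2202459)*(-861745 - 1*2320651))*(l + 950622) = (2774692 + (1616638 - 2202459)*(-861745 - 1*2320651))*(309136 + 950622) = (2774692 - 585821*(-861745 - 2320651))*1259758 = (2774692 - 585821*(-3182396))*1259758 = (2774692 + 1864314407116)*1259758 = 1864317181808*1259758 = 2348588484320082464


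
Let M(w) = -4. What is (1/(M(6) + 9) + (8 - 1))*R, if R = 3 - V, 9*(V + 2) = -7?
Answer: 208/5 ≈ 41.600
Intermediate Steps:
V = -25/9 (V = -2 + (⅑)*(-7) = -2 - 7/9 = -25/9 ≈ -2.7778)
R = 52/9 (R = 3 - 1*(-25/9) = 3 + 25/9 = 52/9 ≈ 5.7778)
(1/(M(6) + 9) + (8 - 1))*R = (1/(-4 + 9) + (8 - 1))*(52/9) = (1/5 + 7)*(52/9) = (⅕ + 7)*(52/9) = (36/5)*(52/9) = 208/5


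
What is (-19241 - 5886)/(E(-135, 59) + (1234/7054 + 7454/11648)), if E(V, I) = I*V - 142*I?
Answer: 516139938496/335688877527 ≈ 1.5376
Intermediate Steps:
E(V, I) = -142*I + I*V
(-19241 - 5886)/(E(-135, 59) + (1234/7054 + 7454/11648)) = (-19241 - 5886)/(59*(-142 - 135) + (1234/7054 + 7454/11648)) = -25127/(59*(-277) + (1234*(1/7054) + 7454*(1/11648))) = -25127/(-16343 + (617/3527 + 3727/5824)) = -25127/(-16343 + 16738537/20541248) = -25127/(-335688877527/20541248) = -25127*(-20541248/335688877527) = 516139938496/335688877527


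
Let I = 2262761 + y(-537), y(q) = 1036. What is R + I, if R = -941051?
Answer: 1322746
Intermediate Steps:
I = 2263797 (I = 2262761 + 1036 = 2263797)
R + I = -941051 + 2263797 = 1322746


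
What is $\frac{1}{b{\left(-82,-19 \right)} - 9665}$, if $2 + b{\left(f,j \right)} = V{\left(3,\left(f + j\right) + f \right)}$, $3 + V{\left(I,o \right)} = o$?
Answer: $- \frac{1}{9853} \approx -0.00010149$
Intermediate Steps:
$V{\left(I,o \right)} = -3 + o$
$b{\left(f,j \right)} = -5 + j + 2 f$ ($b{\left(f,j \right)} = -2 - \left(3 - j - 2 f\right) = -2 + \left(-3 + j + 2 f\right) = -5 + j + 2 f$)
$\frac{1}{b{\left(-82,-19 \right)} - 9665} = \frac{1}{\left(-5 - 19 + 2 \left(-82\right)\right) - 9665} = \frac{1}{\left(-5 - 19 - 164\right) - 9665} = \frac{1}{-188 - 9665} = \frac{1}{-9853} = - \frac{1}{9853}$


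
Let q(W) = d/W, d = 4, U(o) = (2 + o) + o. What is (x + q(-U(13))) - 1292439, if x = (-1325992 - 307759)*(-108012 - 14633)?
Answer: 1402590692691/7 ≈ 2.0037e+11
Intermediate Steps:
x = 200371391395 (x = -1633751*(-122645) = 200371391395)
U(o) = 2 + 2*o
q(W) = 4/W
(x + q(-U(13))) - 1292439 = (200371391395 + 4/((-(2 + 2*13)))) - 1292439 = (200371391395 + 4/((-(2 + 26)))) - 1292439 = (200371391395 + 4/((-1*28))) - 1292439 = (200371391395 + 4/(-28)) - 1292439 = (200371391395 + 4*(-1/28)) - 1292439 = (200371391395 - ⅐) - 1292439 = 1402599739764/7 - 1292439 = 1402590692691/7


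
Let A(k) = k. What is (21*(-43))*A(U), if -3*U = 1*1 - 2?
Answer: -301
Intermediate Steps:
U = ⅓ (U = -(1*1 - 2)/3 = -(1 - 2)/3 = -⅓*(-1) = ⅓ ≈ 0.33333)
(21*(-43))*A(U) = (21*(-43))*(⅓) = -903*⅓ = -301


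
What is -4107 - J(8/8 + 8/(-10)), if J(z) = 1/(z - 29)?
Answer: -591403/144 ≈ -4107.0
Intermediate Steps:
J(z) = 1/(-29 + z)
-4107 - J(8/8 + 8/(-10)) = -4107 - 1/(-29 + (8/8 + 8/(-10))) = -4107 - 1/(-29 + (8*(⅛) + 8*(-⅒))) = -4107 - 1/(-29 + (1 - ⅘)) = -4107 - 1/(-29 + ⅕) = -4107 - 1/(-144/5) = -4107 - 1*(-5/144) = -4107 + 5/144 = -591403/144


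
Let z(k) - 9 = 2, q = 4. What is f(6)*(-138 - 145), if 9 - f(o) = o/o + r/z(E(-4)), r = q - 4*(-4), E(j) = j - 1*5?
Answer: -19244/11 ≈ -1749.5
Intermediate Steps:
E(j) = -5 + j (E(j) = j - 5 = -5 + j)
z(k) = 11 (z(k) = 9 + 2 = 11)
r = 20 (r = 4 - 4*(-4) = 4 + 16 = 20)
f(o) = 68/11 (f(o) = 9 - (o/o + 20/11) = 9 - (1 + 20*(1/11)) = 9 - (1 + 20/11) = 9 - 1*31/11 = 9 - 31/11 = 68/11)
f(6)*(-138 - 145) = 68*(-138 - 145)/11 = (68/11)*(-283) = -19244/11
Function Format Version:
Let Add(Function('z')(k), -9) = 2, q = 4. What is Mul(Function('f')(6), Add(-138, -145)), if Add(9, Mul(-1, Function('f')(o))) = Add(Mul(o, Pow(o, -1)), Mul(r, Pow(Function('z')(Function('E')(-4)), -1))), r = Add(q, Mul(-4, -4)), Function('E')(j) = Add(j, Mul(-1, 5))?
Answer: Rational(-19244, 11) ≈ -1749.5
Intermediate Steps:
Function('E')(j) = Add(-5, j) (Function('E')(j) = Add(j, -5) = Add(-5, j))
Function('z')(k) = 11 (Function('z')(k) = Add(9, 2) = 11)
r = 20 (r = Add(4, Mul(-4, -4)) = Add(4, 16) = 20)
Function('f')(o) = Rational(68, 11) (Function('f')(o) = Add(9, Mul(-1, Add(Mul(o, Pow(o, -1)), Mul(20, Pow(11, -1))))) = Add(9, Mul(-1, Add(1, Mul(20, Rational(1, 11))))) = Add(9, Mul(-1, Add(1, Rational(20, 11)))) = Add(9, Mul(-1, Rational(31, 11))) = Add(9, Rational(-31, 11)) = Rational(68, 11))
Mul(Function('f')(6), Add(-138, -145)) = Mul(Rational(68, 11), Add(-138, -145)) = Mul(Rational(68, 11), -283) = Rational(-19244, 11)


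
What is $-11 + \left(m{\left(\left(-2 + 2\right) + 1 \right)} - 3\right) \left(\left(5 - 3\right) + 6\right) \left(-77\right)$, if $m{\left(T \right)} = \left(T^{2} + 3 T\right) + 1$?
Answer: $-1243$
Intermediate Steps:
$m{\left(T \right)} = 1 + T^{2} + 3 T$
$-11 + \left(m{\left(\left(-2 + 2\right) + 1 \right)} - 3\right) \left(\left(5 - 3\right) + 6\right) \left(-77\right) = -11 + \left(\left(1 + \left(\left(-2 + 2\right) + 1\right)^{2} + 3 \left(\left(-2 + 2\right) + 1\right)\right) - 3\right) \left(\left(5 - 3\right) + 6\right) \left(-77\right) = -11 + \left(\left(1 + \left(0 + 1\right)^{2} + 3 \left(0 + 1\right)\right) - 3\right) \left(2 + 6\right) \left(-77\right) = -11 + \left(\left(1 + 1^{2} + 3 \cdot 1\right) - 3\right) 8 \left(-77\right) = -11 + \left(\left(1 + 1 + 3\right) - 3\right) 8 \left(-77\right) = -11 + \left(5 - 3\right) 8 \left(-77\right) = -11 + 2 \cdot 8 \left(-77\right) = -11 + 16 \left(-77\right) = -11 - 1232 = -1243$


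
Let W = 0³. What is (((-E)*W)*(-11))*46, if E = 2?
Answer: 0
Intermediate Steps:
W = 0
(((-E)*W)*(-11))*46 = ((-1*2*0)*(-11))*46 = (-2*0*(-11))*46 = (0*(-11))*46 = 0*46 = 0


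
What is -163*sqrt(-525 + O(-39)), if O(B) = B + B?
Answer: -489*I*sqrt(67) ≈ -4002.6*I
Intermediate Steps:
O(B) = 2*B
-163*sqrt(-525 + O(-39)) = -163*sqrt(-525 + 2*(-39)) = -163*sqrt(-525 - 78) = -489*I*sqrt(67)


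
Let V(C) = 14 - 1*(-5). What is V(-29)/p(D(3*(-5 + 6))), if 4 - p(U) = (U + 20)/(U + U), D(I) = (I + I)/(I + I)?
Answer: -38/13 ≈ -2.9231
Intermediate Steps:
V(C) = 19 (V(C) = 14 + 5 = 19)
D(I) = 1 (D(I) = (2*I)/((2*I)) = (2*I)*(1/(2*I)) = 1)
p(U) = 4 - (20 + U)/(2*U) (p(U) = 4 - (U + 20)/(U + U) = 4 - (20 + U)/(2*U))
V(-29)/p(D(3*(-5 + 6))) = 19/(7/2 - 10/1) = 19/(7/2 - 10*1) = 19/(7/2 - 10) = 19/(-13/2) = 19*(-2/13) = -38/13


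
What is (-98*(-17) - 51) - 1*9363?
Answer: -7748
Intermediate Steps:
(-98*(-17) - 51) - 1*9363 = (1666 - 51) - 9363 = 1615 - 9363 = -7748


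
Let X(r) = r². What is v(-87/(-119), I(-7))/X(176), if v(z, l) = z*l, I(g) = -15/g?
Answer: 1305/25803008 ≈ 5.0575e-5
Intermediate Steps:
v(z, l) = l*z
v(-87/(-119), I(-7))/X(176) = ((-15/(-7))*(-87/(-119)))/(176²) = ((-15*(-⅐))*(-87*(-1/119)))/30976 = ((15/7)*(87/119))*(1/30976) = (1305/833)*(1/30976) = 1305/25803008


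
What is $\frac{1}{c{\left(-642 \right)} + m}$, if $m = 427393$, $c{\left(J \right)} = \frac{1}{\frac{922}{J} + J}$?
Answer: $\frac{206543}{88275032078} \approx 2.3398 \cdot 10^{-6}$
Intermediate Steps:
$c{\left(J \right)} = \frac{1}{J + \frac{922}{J}}$
$\frac{1}{c{\left(-642 \right)} + m} = \frac{1}{- \frac{642}{922 + \left(-642\right)^{2}} + 427393} = \frac{1}{- \frac{642}{922 + 412164} + 427393} = \frac{1}{- \frac{642}{413086} + 427393} = \frac{1}{\left(-642\right) \frac{1}{413086} + 427393} = \frac{1}{- \frac{321}{206543} + 427393} = \frac{1}{\frac{88275032078}{206543}} = \frac{206543}{88275032078}$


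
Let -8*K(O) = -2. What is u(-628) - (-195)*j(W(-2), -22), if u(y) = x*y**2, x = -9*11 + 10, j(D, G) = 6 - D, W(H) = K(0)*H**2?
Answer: -35099201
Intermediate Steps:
K(O) = 1/4 (K(O) = -1/8*(-2) = 1/4)
W(H) = H**2/4
x = -89 (x = -99 + 10 = -89)
u(y) = -89*y**2
u(-628) - (-195)*j(W(-2), -22) = -89*(-628)**2 - (-195)*(6 - (-2)**2/4) = -89*394384 - (-195)*(6 - 4/4) = -35100176 - (-195)*(6 - 1*1) = -35100176 - (-195)*(6 - 1) = -35100176 - (-195)*5 = -35100176 - 1*(-975) = -35100176 + 975 = -35099201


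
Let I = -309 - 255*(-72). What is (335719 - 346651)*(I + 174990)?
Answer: -2110324212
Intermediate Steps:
I = 18051 (I = -309 + 18360 = 18051)
(335719 - 346651)*(I + 174990) = (335719 - 346651)*(18051 + 174990) = -10932*193041 = -2110324212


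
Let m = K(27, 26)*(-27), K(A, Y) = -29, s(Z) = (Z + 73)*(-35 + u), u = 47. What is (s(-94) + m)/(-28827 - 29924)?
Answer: -531/58751 ≈ -0.0090382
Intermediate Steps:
s(Z) = 876 + 12*Z (s(Z) = (Z + 73)*(-35 + 47) = (73 + Z)*12 = 876 + 12*Z)
m = 783 (m = -29*(-27) = 783)
(s(-94) + m)/(-28827 - 29924) = ((876 + 12*(-94)) + 783)/(-28827 - 29924) = ((876 - 1128) + 783)/(-58751) = (-252 + 783)*(-1/58751) = 531*(-1/58751) = -531/58751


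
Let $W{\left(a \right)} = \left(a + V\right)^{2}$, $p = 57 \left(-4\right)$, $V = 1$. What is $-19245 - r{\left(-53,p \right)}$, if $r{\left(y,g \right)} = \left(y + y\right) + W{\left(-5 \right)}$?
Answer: $-19155$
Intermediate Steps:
$p = -228$
$W{\left(a \right)} = \left(1 + a\right)^{2}$ ($W{\left(a \right)} = \left(a + 1\right)^{2} = \left(1 + a\right)^{2}$)
$r{\left(y,g \right)} = 16 + 2 y$ ($r{\left(y,g \right)} = \left(y + y\right) + \left(1 - 5\right)^{2} = 2 y + \left(-4\right)^{2} = 2 y + 16 = 16 + 2 y$)
$-19245 - r{\left(-53,p \right)} = -19245 - \left(16 + 2 \left(-53\right)\right) = -19245 - \left(16 - 106\right) = -19245 - -90 = -19245 + 90 = -19155$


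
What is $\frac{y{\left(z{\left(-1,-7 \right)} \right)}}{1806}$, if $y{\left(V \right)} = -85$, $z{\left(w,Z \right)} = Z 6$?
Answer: $- \frac{85}{1806} \approx -0.047065$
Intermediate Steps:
$z{\left(w,Z \right)} = 6 Z$
$\frac{y{\left(z{\left(-1,-7 \right)} \right)}}{1806} = - \frac{85}{1806}$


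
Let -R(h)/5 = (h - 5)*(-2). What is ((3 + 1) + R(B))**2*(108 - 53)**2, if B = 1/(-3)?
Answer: 66259600/9 ≈ 7.3622e+6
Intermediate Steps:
B = -1/3 ≈ -0.33333
R(h) = -50 + 10*h (R(h) = -5*(h - 5)*(-2) = -5*(-5 + h)*(-2) = -5*(10 - 2*h) = -50 + 10*h)
((3 + 1) + R(B))**2*(108 - 53)**2 = ((3 + 1) + (-50 + 10*(-1/3)))**2*(108 - 53)**2 = (4 + (-50 - 10/3))**2*55**2 = (4 - 160/3)**2*3025 = (-148/3)**2*3025 = (21904/9)*3025 = 66259600/9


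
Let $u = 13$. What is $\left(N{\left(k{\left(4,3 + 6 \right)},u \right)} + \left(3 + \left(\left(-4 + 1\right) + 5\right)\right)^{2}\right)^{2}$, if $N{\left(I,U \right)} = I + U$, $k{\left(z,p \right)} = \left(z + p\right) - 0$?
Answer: $2601$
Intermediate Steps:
$k{\left(z,p \right)} = p + z$ ($k{\left(z,p \right)} = \left(p + z\right) + 0 = p + z$)
$\left(N{\left(k{\left(4,3 + 6 \right)},u \right)} + \left(3 + \left(\left(-4 + 1\right) + 5\right)\right)^{2}\right)^{2} = \left(\left(\left(\left(3 + 6\right) + 4\right) + 13\right) + \left(3 + \left(\left(-4 + 1\right) + 5\right)\right)^{2}\right)^{2} = \left(\left(\left(9 + 4\right) + 13\right) + \left(3 + \left(-3 + 5\right)\right)^{2}\right)^{2} = \left(\left(13 + 13\right) + \left(3 + 2\right)^{2}\right)^{2} = \left(26 + 5^{2}\right)^{2} = \left(26 + 25\right)^{2} = 51^{2} = 2601$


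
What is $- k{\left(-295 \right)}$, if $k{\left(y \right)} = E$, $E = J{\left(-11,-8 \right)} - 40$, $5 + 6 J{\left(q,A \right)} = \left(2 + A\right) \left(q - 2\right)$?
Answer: $\frac{167}{6} \approx 27.833$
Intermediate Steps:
$J{\left(q,A \right)} = - \frac{5}{6} + \frac{\left(-2 + q\right) \left(2 + A\right)}{6}$ ($J{\left(q,A \right)} = - \frac{5}{6} + \frac{\left(2 + A\right) \left(q - 2\right)}{6} = - \frac{5}{6} + \frac{\left(2 + A\right) \left(-2 + q\right)}{6} = - \frac{5}{6} + \frac{\left(-2 + q\right) \left(2 + A\right)}{6}$)
$E = - \frac{167}{6}$ ($E = \left(- \frac{3}{2} - - \frac{8}{3} + \frac{1}{3} \left(-11\right) + \frac{1}{6} \left(-8\right) \left(-11\right)\right) - 40 = \left(- \frac{3}{2} + \frac{8}{3} - \frac{11}{3} + \frac{44}{3}\right) - 40 = \frac{73}{6} - 40 = - \frac{167}{6} \approx -27.833$)
$k{\left(y \right)} = - \frac{167}{6}$
$- k{\left(-295 \right)} = \left(-1\right) \left(- \frac{167}{6}\right) = \frac{167}{6}$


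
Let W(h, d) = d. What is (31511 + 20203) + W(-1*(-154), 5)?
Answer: 51719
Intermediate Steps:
(31511 + 20203) + W(-1*(-154), 5) = (31511 + 20203) + 5 = 51714 + 5 = 51719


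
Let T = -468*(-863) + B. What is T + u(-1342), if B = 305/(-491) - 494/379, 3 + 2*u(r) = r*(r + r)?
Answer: 820594644379/372178 ≈ 2.2048e+6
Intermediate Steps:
u(r) = -3/2 + r² (u(r) = -3/2 + (r*(r + r))/2 = -3/2 + (r*(2*r))/2 = -3/2 + (2*r²)/2 = -3/2 + r²)
B = -358149/186089 (B = 305*(-1/491) - 494*1/379 = -305/491 - 494/379 = -358149/186089 ≈ -1.9246)
T = 75158011527/186089 (T = -468*(-863) - 358149/186089 = 403884 - 358149/186089 = 75158011527/186089 ≈ 4.0388e+5)
T + u(-1342) = 75158011527/186089 + (-3/2 + (-1342)²) = 75158011527/186089 + (-3/2 + 1800964) = 75158011527/186089 + 3601925/2 = 820594644379/372178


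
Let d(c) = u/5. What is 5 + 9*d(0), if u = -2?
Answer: 7/5 ≈ 1.4000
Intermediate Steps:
d(c) = -⅖ (d(c) = -2/5 = -2*⅕ = -⅖)
5 + 9*d(0) = 5 + 9*(-⅖) = 5 - 18/5 = 7/5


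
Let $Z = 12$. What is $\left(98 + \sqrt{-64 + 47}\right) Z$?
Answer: $1176 + 12 i \sqrt{17} \approx 1176.0 + 49.477 i$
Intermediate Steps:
$\left(98 + \sqrt{-64 + 47}\right) Z = \left(98 + \sqrt{-64 + 47}\right) 12 = \left(98 + \sqrt{-17}\right) 12 = \left(98 + i \sqrt{17}\right) 12 = 1176 + 12 i \sqrt{17}$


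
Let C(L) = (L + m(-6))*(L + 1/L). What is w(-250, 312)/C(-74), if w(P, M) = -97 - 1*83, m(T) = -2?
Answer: -3330/104063 ≈ -0.032000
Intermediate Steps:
w(P, M) = -180 (w(P, M) = -97 - 83 = -180)
C(L) = (-2 + L)*(L + 1/L) (C(L) = (L - 2)*(L + 1/L) = (-2 + L)*(L + 1/L))
w(-250, 312)/C(-74) = -180/(1 + (-74)² - 2*(-74) - 2/(-74)) = -180/(1 + 5476 + 148 - 2*(-1/74)) = -180/(1 + 5476 + 148 + 1/37) = -180/208126/37 = -180*37/208126 = -3330/104063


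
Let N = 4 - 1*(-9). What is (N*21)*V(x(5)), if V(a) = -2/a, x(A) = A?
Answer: -546/5 ≈ -109.20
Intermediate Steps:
N = 13 (N = 4 + 9 = 13)
(N*21)*V(x(5)) = (13*21)*(-2/5) = 273*(-2*1/5) = 273*(-2/5) = -546/5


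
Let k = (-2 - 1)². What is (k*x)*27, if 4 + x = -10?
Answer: -3402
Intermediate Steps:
x = -14 (x = -4 - 10 = -14)
k = 9 (k = (-3)² = 9)
(k*x)*27 = (9*(-14))*27 = -126*27 = -3402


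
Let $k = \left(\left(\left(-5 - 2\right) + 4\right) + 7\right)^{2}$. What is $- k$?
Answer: $-16$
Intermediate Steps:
$k = 16$ ($k = \left(\left(\left(-5 - 2\right) + 4\right) + 7\right)^{2} = \left(\left(-7 + 4\right) + 7\right)^{2} = \left(-3 + 7\right)^{2} = 4^{2} = 16$)
$- k = \left(-1\right) 16 = -16$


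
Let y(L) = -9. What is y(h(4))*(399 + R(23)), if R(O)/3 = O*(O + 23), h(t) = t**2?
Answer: -32157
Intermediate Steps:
R(O) = 3*O*(23 + O) (R(O) = 3*(O*(O + 23)) = 3*(O*(23 + O)) = 3*O*(23 + O))
y(h(4))*(399 + R(23)) = -9*(399 + 3*23*(23 + 23)) = -9*(399 + 3*23*46) = -9*(399 + 3174) = -9*3573 = -32157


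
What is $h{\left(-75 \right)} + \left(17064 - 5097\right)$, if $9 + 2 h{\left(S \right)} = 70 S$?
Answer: $\frac{18675}{2} \approx 9337.5$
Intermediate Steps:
$h{\left(S \right)} = - \frac{9}{2} + 35 S$ ($h{\left(S \right)} = - \frac{9}{2} + \frac{70 S}{2} = - \frac{9}{2} + 35 S$)
$h{\left(-75 \right)} + \left(17064 - 5097\right) = \left(- \frac{9}{2} + 35 \left(-75\right)\right) + \left(17064 - 5097\right) = \left(- \frac{9}{2} - 2625\right) + \left(17064 - 5097\right) = - \frac{5259}{2} + 11967 = \frac{18675}{2}$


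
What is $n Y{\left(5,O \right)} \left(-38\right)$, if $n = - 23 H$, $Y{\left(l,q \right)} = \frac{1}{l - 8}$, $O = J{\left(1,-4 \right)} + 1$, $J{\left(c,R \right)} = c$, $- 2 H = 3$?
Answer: $437$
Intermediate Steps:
$H = - \frac{3}{2}$ ($H = \left(- \frac{1}{2}\right) 3 = - \frac{3}{2} \approx -1.5$)
$O = 2$ ($O = 1 + 1 = 2$)
$Y{\left(l,q \right)} = \frac{1}{-8 + l}$
$n = \frac{69}{2}$ ($n = \left(-23\right) \left(- \frac{3}{2}\right) = \frac{69}{2} \approx 34.5$)
$n Y{\left(5,O \right)} \left(-38\right) = \frac{69}{2 \left(-8 + 5\right)} \left(-38\right) = \frac{69}{2 \left(-3\right)} \left(-38\right) = \frac{69}{2} \left(- \frac{1}{3}\right) \left(-38\right) = \left(- \frac{23}{2}\right) \left(-38\right) = 437$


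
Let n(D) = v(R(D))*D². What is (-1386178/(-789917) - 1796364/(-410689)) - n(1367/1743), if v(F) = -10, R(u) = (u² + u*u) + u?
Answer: 12102669256631764640/985574153006811837 ≈ 12.280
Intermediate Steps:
R(u) = u + 2*u² (R(u) = (u² + u²) + u = 2*u² + u = u + 2*u²)
n(D) = -10*D²
(-1386178/(-789917) - 1796364/(-410689)) - n(1367/1743) = (-1386178/(-789917) - 1796364/(-410689)) - (-10)*(1367/1743)² = (-1386178*(-1/789917) - 1796364*(-1/410689)) - (-10)*(1367*(1/1743))² = (1386178/789917 + 1796364/410689) - (-10)*(1367/1743)² = 1988266518430/324410222813 - (-10)*1868689/3038049 = 1988266518430/324410222813 - 1*(-18686890/3038049) = 1988266518430/324410222813 + 18686890/3038049 = 12102669256631764640/985574153006811837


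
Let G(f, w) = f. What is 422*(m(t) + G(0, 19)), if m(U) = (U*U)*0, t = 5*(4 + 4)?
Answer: 0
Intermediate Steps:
t = 40 (t = 5*8 = 40)
m(U) = 0 (m(U) = U**2*0 = 0)
422*(m(t) + G(0, 19)) = 422*(0 + 0) = 422*0 = 0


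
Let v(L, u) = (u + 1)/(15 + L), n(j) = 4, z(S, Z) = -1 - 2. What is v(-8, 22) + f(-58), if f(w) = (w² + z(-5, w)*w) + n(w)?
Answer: 24817/7 ≈ 3545.3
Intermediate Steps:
z(S, Z) = -3
f(w) = 4 + w² - 3*w (f(w) = (w² - 3*w) + 4 = 4 + w² - 3*w)
v(L, u) = (1 + u)/(15 + L)
v(-8, 22) + f(-58) = (1 + 22)/(15 - 8) + (4 + (-58)² - 3*(-58)) = 23/7 + (4 + 3364 + 174) = (⅐)*23 + 3542 = 23/7 + 3542 = 24817/7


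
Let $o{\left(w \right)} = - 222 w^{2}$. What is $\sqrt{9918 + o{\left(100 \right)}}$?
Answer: $i \sqrt{2210082} \approx 1486.6 i$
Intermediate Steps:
$\sqrt{9918 + o{\left(100 \right)}} = \sqrt{9918 - 222 \cdot 100^{2}} = \sqrt{9918 - 2220000} = \sqrt{-2210082} = i \sqrt{2210082}$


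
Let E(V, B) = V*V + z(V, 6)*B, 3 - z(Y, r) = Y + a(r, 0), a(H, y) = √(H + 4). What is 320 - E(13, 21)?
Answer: 361 + 21*√10 ≈ 427.41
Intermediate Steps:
a(H, y) = √(4 + H)
z(Y, r) = 3 - Y - √(4 + r) (z(Y, r) = 3 - (Y + √(4 + r)) = 3 + (-Y - √(4 + r)) = 3 - Y - √(4 + r))
E(V, B) = V² + B*(3 - V - √10) (E(V, B) = V*V + (3 - V - √(4 + 6))*B = V² + (3 - V - √10)*B = V² + B*(3 - V - √10))
320 - E(13, 21) = 320 - (13² - 1*21*(-3 + 13 + √10)) = 320 - (169 - 1*21*(10 + √10)) = 320 - (169 + (-210 - 21*√10)) = 320 - (-41 - 21*√10) = 320 + (41 + 21*√10) = 361 + 21*√10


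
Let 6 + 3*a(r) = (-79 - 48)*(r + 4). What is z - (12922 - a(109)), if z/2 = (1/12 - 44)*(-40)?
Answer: -42583/3 ≈ -14194.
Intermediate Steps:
a(r) = -514/3 - 127*r/3 (a(r) = -2 + ((-79 - 48)*(r + 4))/3 = -2 + (-127*(4 + r))/3 = -2 + (-508 - 127*r)/3 = -2 + (-508/3 - 127*r/3) = -514/3 - 127*r/3)
z = 10540/3 (z = 2*((1/12 - 44)*(-40)) = 2*(-527/12*(-40)) = 2*(5270/3) = 10540/3 ≈ 3513.3)
z - (12922 - a(109)) = 10540/3 - (12922 - (-514/3 - 127/3*109)) = 10540/3 - (12922 - (-514/3 - 13843/3)) = 10540/3 - (12922 - 1*(-14357/3)) = 10540/3 - (12922 + 14357/3) = 10540/3 - 1*53123/3 = 10540/3 - 53123/3 = -42583/3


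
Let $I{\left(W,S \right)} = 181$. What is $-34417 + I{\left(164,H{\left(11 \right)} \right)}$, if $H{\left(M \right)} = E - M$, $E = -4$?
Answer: $-34236$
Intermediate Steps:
$H{\left(M \right)} = -4 - M$
$-34417 + I{\left(164,H{\left(11 \right)} \right)} = -34417 + 181 = -34236$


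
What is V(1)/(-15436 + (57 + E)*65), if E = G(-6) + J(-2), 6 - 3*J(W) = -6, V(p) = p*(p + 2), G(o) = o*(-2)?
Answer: -3/10691 ≈ -0.00028061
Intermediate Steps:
G(o) = -2*o
V(p) = p*(2 + p)
J(W) = 4 (J(W) = 2 - 1/3*(-6) = 2 + 2 = 4)
E = 16 (E = -2*(-6) + 4 = 12 + 4 = 16)
V(1)/(-15436 + (57 + E)*65) = (1*(2 + 1))/(-15436 + (57 + 16)*65) = (1*3)/(-15436 + 73*65) = 3/(-15436 + 4745) = 3/(-10691) = -1/10691*3 = -3/10691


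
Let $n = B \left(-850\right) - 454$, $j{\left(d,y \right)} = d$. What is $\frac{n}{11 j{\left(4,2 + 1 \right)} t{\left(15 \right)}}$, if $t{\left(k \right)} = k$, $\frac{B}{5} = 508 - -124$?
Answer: $- \frac{1343227}{330} \approx -4070.4$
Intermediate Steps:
$B = 3160$ ($B = 5 \left(508 - -124\right) = 5 \left(508 + 124\right) = 5 \cdot 632 = 3160$)
$n = -2686454$ ($n = 3160 \left(-850\right) - 454 = -2686000 - 454 = -2686454$)
$\frac{n}{11 j{\left(4,2 + 1 \right)} t{\left(15 \right)}} = - \frac{2686454}{11 \cdot 4 \cdot 15} = - \frac{2686454}{44 \cdot 15} = - \frac{2686454}{660} = \left(-2686454\right) \frac{1}{660} = - \frac{1343227}{330}$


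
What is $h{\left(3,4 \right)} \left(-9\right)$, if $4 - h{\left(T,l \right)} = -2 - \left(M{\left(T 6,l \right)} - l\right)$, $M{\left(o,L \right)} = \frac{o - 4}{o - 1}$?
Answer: $- \frac{432}{17} \approx -25.412$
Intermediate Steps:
$M{\left(o,L \right)} = \frac{-4 + o}{-1 + o}$
$h{\left(T,l \right)} = 6 - l + \frac{-4 + 6 T}{-1 + 6 T}$ ($h{\left(T,l \right)} = 4 - \left(-2 - \left(\frac{-4 + T 6}{-1 + T 6} - l\right)\right) = 4 - \left(-2 - \left(\frac{-4 + 6 T}{-1 + 6 T} - l\right)\right) = 4 - \left(-2 - \left(- l + \frac{-4 + 6 T}{-1 + 6 T}\right)\right) = 4 - \left(-2 + \left(l - \frac{-4 + 6 T}{-1 + 6 T}\right)\right) = 4 - \left(-2 + l - \frac{-4 + 6 T}{-1 + 6 T}\right) = 4 + \left(2 - l + \frac{-4 + 6 T}{-1 + 6 T}\right) = 6 - l + \frac{-4 + 6 T}{-1 + 6 T}$)
$h{\left(3,4 \right)} \left(-9\right) = \frac{-10 + 4 + 42 \cdot 3 - 18 \cdot 4}{-1 + 6 \cdot 3} \left(-9\right) = \frac{-10 + 4 + 126 - 72}{-1 + 18} \left(-9\right) = \frac{1}{17} \cdot 48 \left(-9\right) = \frac{48}{17} \left(-9\right) = - \frac{432}{17}$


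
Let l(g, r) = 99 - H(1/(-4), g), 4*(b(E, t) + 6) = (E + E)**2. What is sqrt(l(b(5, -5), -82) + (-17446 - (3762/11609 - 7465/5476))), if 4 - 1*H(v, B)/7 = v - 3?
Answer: I*sqrt(35564196796622)/45214 ≈ 131.9*I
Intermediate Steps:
H(v, B) = 49 - 7*v (H(v, B) = 28 - 7*(v - 3) = 28 - 7*(-3 + v) = 28 + (21 - 7*v) = 49 - 7*v)
b(E, t) = -6 + E**2 (b(E, t) = -6 + (E + E)**2/4 = -6 + (2*E)**2/4 = -6 + (4*E**2)/4 = -6 + E**2)
l(g, r) = 193/4 (l(g, r) = 99 - (49 - 7/(-4)) = 99 - (49 - 7*(-1/4)) = 99 - (49 + 7/4) = 99 - 1*203/4 = 99 - 203/4 = 193/4)
sqrt(l(b(5, -5), -82) + (-17446 - (3762/11609 - 7465/5476))) = sqrt(193/4 + (-17446 - (3762/11609 - 7465/5476))) = sqrt(193/4 + (-17446 - (3762*(1/11609) - 7465*1/5476))) = sqrt(193/4 + (-17446 - (198/611 - 7465/5476))) = sqrt(193/4 + (-17446 - 1*(-3476867/3345836))) = sqrt(193/4 + (-17446 + 3476867/3345836)) = sqrt(193/4 - 58367977989/3345836) = sqrt(-29103270701/1672918) = I*sqrt(35564196796622)/45214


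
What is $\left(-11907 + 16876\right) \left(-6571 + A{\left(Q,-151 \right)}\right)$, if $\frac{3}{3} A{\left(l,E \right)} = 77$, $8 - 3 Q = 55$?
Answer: $-32268686$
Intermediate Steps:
$Q = - \frac{47}{3}$ ($Q = \frac{8}{3} - \frac{55}{3} = - \frac{47}{3} \approx -15.667$)
$A{\left(l,E \right)} = 77$
$\left(-11907 + 16876\right) \left(-6571 + A{\left(Q,-151 \right)}\right) = \left(-11907 + 16876\right) \left(-6571 + 77\right) = 4969 \left(-6494\right) = -32268686$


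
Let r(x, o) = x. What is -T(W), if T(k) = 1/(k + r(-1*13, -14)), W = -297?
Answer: 1/310 ≈ 0.0032258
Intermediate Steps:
T(k) = 1/(-13 + k) (T(k) = 1/(k - 1*13) = 1/(k - 13) = 1/(-13 + k))
-T(W) = -1/(-13 - 297) = -1/(-310) = -1*(-1/310) = 1/310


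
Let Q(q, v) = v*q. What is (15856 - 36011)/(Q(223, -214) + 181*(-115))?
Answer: 20155/68537 ≈ 0.29407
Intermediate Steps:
Q(q, v) = q*v
(15856 - 36011)/(Q(223, -214) + 181*(-115)) = (15856 - 36011)/(223*(-214) + 181*(-115)) = -20155/(-47722 - 20815) = -20155/(-68537) = -20155*(-1/68537) = 20155/68537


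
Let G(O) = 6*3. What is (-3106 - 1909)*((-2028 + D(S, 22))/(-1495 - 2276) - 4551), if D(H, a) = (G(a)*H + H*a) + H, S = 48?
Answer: 28688743805/1257 ≈ 2.2823e+7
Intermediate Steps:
G(O) = 18
D(H, a) = 19*H + H*a (D(H, a) = (18*H + H*a) + H = 19*H + H*a)
(-3106 - 1909)*((-2028 + D(S, 22))/(-1495 - 2276) - 4551) = (-3106 - 1909)*((-2028 + 48*(19 + 22))/(-1495 - 2276) - 4551) = -5015*((-2028 + 48*41)/(-3771) - 4551) = -5015*((-2028 + 1968)*(-1/3771) - 4551) = -5015*(-60*(-1/3771) - 4551) = -5015*(20/1257 - 4551) = -5015*(-5720587/1257) = 28688743805/1257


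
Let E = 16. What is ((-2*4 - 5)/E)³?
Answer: -2197/4096 ≈ -0.53638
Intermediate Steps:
((-2*4 - 5)/E)³ = ((-2*4 - 5)/16)³ = ((-8 - 5)*(1/16))³ = (-13*1/16)³ = (-13/16)³ = -2197/4096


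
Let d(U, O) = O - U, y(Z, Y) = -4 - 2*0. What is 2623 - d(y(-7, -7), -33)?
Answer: 2652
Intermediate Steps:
y(Z, Y) = -4 (y(Z, Y) = -4 + 0 = -4)
2623 - d(y(-7, -7), -33) = 2623 - (-33 - 1*(-4)) = 2623 - (-33 + 4) = 2623 - 1*(-29) = 2623 + 29 = 2652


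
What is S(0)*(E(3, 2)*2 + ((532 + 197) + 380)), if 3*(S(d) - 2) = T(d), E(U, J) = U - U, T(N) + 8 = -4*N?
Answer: -2218/3 ≈ -739.33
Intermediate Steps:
T(N) = -8 - 4*N
E(U, J) = 0
S(d) = -2/3 - 4*d/3 (S(d) = 2 + (-8 - 4*d)/3 = 2 + (-8/3 - 4*d/3) = -2/3 - 4*d/3)
S(0)*(E(3, 2)*2 + ((532 + 197) + 380)) = (-2/3 - 4/3*0)*(0*2 + ((532 + 197) + 380)) = (-2/3 + 0)*(0 + (729 + 380)) = -2*(0 + 1109)/3 = -2/3*1109 = -2218/3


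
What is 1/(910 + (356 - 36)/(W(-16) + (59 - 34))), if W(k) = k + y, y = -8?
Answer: 1/1230 ≈ 0.00081301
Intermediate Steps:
W(k) = -8 + k (W(k) = k - 8 = -8 + k)
1/(910 + (356 - 36)/(W(-16) + (59 - 34))) = 1/(910 + (356 - 36)/((-8 - 16) + (59 - 34))) = 1/(910 + 320/(-24 + 25)) = 1/(910 + 320/1) = 1/(910 + 320*1) = 1/(910 + 320) = 1/1230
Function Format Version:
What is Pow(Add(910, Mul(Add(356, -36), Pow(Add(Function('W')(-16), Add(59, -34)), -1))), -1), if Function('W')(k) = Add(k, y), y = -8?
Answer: Rational(1, 1230) ≈ 0.00081301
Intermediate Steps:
Function('W')(k) = Add(-8, k) (Function('W')(k) = Add(k, -8) = Add(-8, k))
Pow(Add(910, Mul(Add(356, -36), Pow(Add(Function('W')(-16), Add(59, -34)), -1))), -1) = Pow(Add(910, Mul(Add(356, -36), Pow(Add(Add(-8, -16), Add(59, -34)), -1))), -1) = Pow(Add(910, Mul(320, Pow(Add(-24, 25), -1))), -1) = Pow(Add(910, Mul(320, Pow(1, -1))), -1) = Pow(Add(910, Mul(320, 1)), -1) = Pow(Add(910, 320), -1) = Pow(1230, -1) = Rational(1, 1230)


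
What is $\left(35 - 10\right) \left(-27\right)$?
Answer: $-675$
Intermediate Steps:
$\left(35 - 10\right) \left(-27\right) = 25 \left(-27\right) = -675$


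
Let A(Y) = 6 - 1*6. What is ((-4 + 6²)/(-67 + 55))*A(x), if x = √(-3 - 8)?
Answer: 0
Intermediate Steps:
x = I*√11 (x = √(-11) = I*√11 ≈ 3.3166*I)
A(Y) = 0 (A(Y) = 6 - 6 = 0)
((-4 + 6²)/(-67 + 55))*A(x) = ((-4 + 6²)/(-67 + 55))*0 = ((-4 + 36)/(-12))*0 = (32*(-1/12))*0 = -8/3*0 = 0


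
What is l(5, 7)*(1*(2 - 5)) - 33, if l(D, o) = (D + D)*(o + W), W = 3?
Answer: -333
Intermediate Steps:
l(D, o) = 2*D*(3 + o) (l(D, o) = (D + D)*(o + 3) = (2*D)*(3 + o) = 2*D*(3 + o))
l(5, 7)*(1*(2 - 5)) - 33 = (2*5*(3 + 7))*(1*(2 - 5)) - 33 = (2*5*10)*(1*(-3)) - 33 = 100*(-3) - 33 = -300 - 33 = -333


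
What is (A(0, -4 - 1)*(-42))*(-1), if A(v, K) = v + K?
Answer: -210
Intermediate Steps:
A(v, K) = K + v
(A(0, -4 - 1)*(-42))*(-1) = (((-4 - 1) + 0)*(-42))*(-1) = ((-5 + 0)*(-42))*(-1) = -5*(-42)*(-1) = 210*(-1) = -210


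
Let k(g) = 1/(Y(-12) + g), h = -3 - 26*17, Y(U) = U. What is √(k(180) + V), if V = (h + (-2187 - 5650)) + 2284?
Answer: I*√42321846/84 ≈ 77.447*I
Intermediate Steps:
h = -445 (h = -3 - 442 = -445)
k(g) = 1/(-12 + g)
V = -5998 (V = (-445 + (-2187 - 5650)) + 2284 = (-445 - 7837) + 2284 = -8282 + 2284 = -5998)
√(k(180) + V) = √(1/(-12 + 180) - 5998) = √(1/168 - 5998) = √(-1007663/168) = I*√42321846/84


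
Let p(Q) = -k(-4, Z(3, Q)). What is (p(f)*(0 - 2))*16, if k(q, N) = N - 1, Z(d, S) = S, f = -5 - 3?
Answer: -288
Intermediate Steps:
f = -8
k(q, N) = -1 + N
p(Q) = 1 - Q (p(Q) = -(-1 + Q) = 1 - Q)
(p(f)*(0 - 2))*16 = ((1 - 1*(-8))*(0 - 2))*16 = ((1 + 8)*(-2))*16 = (9*(-2))*16 = -18*16 = -288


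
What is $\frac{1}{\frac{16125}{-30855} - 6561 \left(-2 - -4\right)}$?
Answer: $- \frac{2057}{26993029} \approx -7.6205 \cdot 10^{-5}$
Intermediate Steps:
$\frac{1}{\frac{16125}{-30855} - 6561 \left(-2 - -4\right)} = \frac{1}{16125 \left(- \frac{1}{30855}\right) - 6561 \left(-2 + 4\right)} = \frac{1}{- \frac{1075}{2057} - 13122} = \frac{1}{- \frac{26993029}{2057}} = - \frac{2057}{26993029}$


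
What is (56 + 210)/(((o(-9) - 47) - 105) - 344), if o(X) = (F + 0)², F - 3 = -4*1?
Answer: -266/495 ≈ -0.53737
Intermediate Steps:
F = -1 (F = 3 - 4*1 = 3 - 4 = -1)
o(X) = 1 (o(X) = (-1 + 0)² = (-1)² = 1)
(56 + 210)/(((o(-9) - 47) - 105) - 344) = (56 + 210)/(((1 - 47) - 105) - 344) = 266/((-46 - 105) - 344) = 266/(-151 - 344) = 266/(-495) = 266*(-1/495) = -266/495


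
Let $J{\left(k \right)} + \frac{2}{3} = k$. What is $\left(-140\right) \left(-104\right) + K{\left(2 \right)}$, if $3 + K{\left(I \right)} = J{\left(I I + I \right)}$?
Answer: $\frac{43687}{3} \approx 14562.0$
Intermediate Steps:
$J{\left(k \right)} = - \frac{2}{3} + k$
$K{\left(I \right)} = - \frac{11}{3} + I + I^{2}$ ($K{\left(I \right)} = -3 - \left(\frac{2}{3} - I - I I\right) = -3 - \left(\frac{2}{3} - I - I^{2}\right) = -3 + \left(- \frac{2}{3} + I + I^{2}\right) = - \frac{11}{3} + I + I^{2}$)
$\left(-140\right) \left(-104\right) + K{\left(2 \right)} = \left(-140\right) \left(-104\right) + \left(- \frac{11}{3} + 2 + 2^{2}\right) = 14560 + \left(- \frac{11}{3} + 2 + 4\right) = 14560 + \frac{7}{3} = \frac{43687}{3}$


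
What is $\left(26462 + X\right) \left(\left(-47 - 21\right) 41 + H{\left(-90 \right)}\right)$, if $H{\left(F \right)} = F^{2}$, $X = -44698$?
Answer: $-96869632$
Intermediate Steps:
$\left(26462 + X\right) \left(\left(-47 - 21\right) 41 + H{\left(-90 \right)}\right) = \left(26462 - 44698\right) \left(\left(-47 - 21\right) 41 + \left(-90\right)^{2}\right) = - 18236 \left(\left(-68\right) 41 + 8100\right) = - 18236 \left(-2788 + 8100\right) = \left(-18236\right) 5312 = -96869632$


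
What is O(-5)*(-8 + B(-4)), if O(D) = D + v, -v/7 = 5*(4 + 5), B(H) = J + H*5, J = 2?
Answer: 8320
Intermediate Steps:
B(H) = 2 + 5*H (B(H) = 2 + H*5 = 2 + 5*H)
v = -315 (v = -35*(4 + 5) = -35*9 = -7*45 = -315)
O(D) = -315 + D (O(D) = D - 315 = -315 + D)
O(-5)*(-8 + B(-4)) = (-315 - 5)*(-8 + (2 + 5*(-4))) = -320*(-8 + (2 - 20)) = -320*(-8 - 18) = -320*(-26) = 8320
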